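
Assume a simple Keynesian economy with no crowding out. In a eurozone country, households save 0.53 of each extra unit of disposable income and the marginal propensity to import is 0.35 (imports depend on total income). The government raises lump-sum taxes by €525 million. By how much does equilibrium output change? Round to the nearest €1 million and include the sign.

−€280 million

MPC = 1 − MPS = 1 − 0.53 = 0.47.
A lump-sum tax change of +€525 million shifts disposable income by −€525 million; first-round consumption changes by −c × ΔT = −0.47 × (+€525 million) = −€246.75 million.
Expenditure multiplier = 1/(1 − c + m) = 1/(1 − 0.47 + 0.35) = 1/0.88 ≈ 1.136.
The tax multiplier is −c × k ≈ −0.534, so ΔY = k × (−c·ΔT) = (−€246.75 million) / 0.88 ≈ −€280 million.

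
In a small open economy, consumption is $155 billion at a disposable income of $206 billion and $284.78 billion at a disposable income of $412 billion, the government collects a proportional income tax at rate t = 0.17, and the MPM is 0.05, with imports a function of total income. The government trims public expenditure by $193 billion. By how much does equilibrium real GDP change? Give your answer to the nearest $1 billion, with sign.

−$366 billion

MPC = ΔC/ΔYd = (284.78 − 155)/(412 − 206) = 129.78/206 = 0.63.
Spending multiplier = 1/(1 − c(1−t) + m) = 1/(1 − 0.63×0.83 + 0.05) = 1/0.5271 ≈ 1.897.
ΔY = k × ΔG = (−$193 billion) / 0.5271 ≈ −$366 billion.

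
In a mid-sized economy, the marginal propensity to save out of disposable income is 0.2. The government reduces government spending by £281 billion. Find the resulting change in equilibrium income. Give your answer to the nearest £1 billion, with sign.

−£1,405 billion

MPC = 1 − MPS = 1 − 0.2 = 0.8.
Expenditure multiplier = 1/(1 − MPC) = 1/(1 − 0.8) = 1/0.2 = 5.
ΔY = k × ΔG = (−£281 billion) / 0.2 = −£1,405 billion.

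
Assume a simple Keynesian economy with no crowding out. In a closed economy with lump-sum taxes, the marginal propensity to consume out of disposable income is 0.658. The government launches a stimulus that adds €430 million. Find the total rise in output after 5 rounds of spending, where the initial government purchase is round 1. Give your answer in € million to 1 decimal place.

€1,102.2 million

Round 1 adds ΔG = €430 million; each later round is MPC = 0.658 times the previous.
After 5 rounds: 430 + 282.94 + 186.17452 + 122.50283416 + 80.60686487728 = ΔG·(1 − c^5)/(1 − c) = 430 × (1 − 0.123347249044768)/0.342 ≈ €1,102.2 million.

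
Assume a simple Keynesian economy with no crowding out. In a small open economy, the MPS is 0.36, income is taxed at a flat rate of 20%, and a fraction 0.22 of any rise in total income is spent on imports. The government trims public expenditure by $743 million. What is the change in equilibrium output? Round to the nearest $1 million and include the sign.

−$1,049 million

MPC = 1 − MPS = 1 − 0.36 = 0.64.
Spending multiplier = 1/(1 − c(1−t) + m) = 1/(1 − 0.64×0.8 + 0.22) = 1/0.708 ≈ 1.412.
ΔY = k × ΔG = (−$743 million) / 0.708 ≈ −$1,049 million.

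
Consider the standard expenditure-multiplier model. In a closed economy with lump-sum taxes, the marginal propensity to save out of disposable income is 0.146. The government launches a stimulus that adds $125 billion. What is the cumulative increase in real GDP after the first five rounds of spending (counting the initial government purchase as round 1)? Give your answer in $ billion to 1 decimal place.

MPC = 1 − MPS = 1 − 0.146 = 0.854.
Round 1 adds ΔG = $125 billion; each later round is MPC = 0.854 times the previous.
After 5 rounds: 125 + 106.75 + 91.1645 + 77.854483 + 66.487728482 = ΔG·(1 − c^5)/(1 − c) = 125 × (1 − 0.454244160989024)/0.146 ≈ $467.3 billion.

$467.3 billion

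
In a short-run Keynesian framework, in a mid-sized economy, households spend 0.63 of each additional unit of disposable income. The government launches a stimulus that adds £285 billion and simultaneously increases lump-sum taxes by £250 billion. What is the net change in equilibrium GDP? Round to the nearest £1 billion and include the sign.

Expenditure multiplier = 1/(1 − MPC) = 1/(1 − 0.63) = 1/0.37 ≈ 2.703.
ΔG contributes k·ΔG = (+£285 billion) / 0.37 ≈ +£770.3 billion.
ΔT of +£250 billion changes first-round spending by −c·ΔT = −£157.5 billion, contributing k·(−c·ΔT) = (−£157.5 billion) / 0.37 ≈ −£425.7 billion.
Net ΔY = k(ΔG − c·ΔT) = (+£127.5 billion) / 0.37 ≈ +£345 billion.

+£345 billion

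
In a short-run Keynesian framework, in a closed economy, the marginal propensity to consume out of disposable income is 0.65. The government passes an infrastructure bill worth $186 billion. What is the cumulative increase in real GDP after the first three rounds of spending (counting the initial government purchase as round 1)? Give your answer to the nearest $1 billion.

Round 1 adds ΔG = $186 billion; each later round is MPC = 0.65 times the previous.
After 3 rounds: 186 + 120.9 + 78.585 = ΔG·(1 − c^3)/(1 − c) = 186 × (1 − 0.274625)/0.35 ≈ $385 billion.

$385 billion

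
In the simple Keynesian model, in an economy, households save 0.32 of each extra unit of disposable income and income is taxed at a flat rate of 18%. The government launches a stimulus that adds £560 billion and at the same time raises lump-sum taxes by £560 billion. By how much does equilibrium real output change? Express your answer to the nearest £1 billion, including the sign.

+£405 billion

MPC = 1 − MPS = 1 − 0.32 = 0.68.
Expenditure multiplier = 1/(1 − c(1−t)) = 1/(1 − 0.68×0.82) = 1/0.4424 ≈ 2.26.
ΔG contributes k·ΔG = (+£560 billion) / 0.4424 ≈ +£1,265.8 billion.
ΔT of +£560 billion changes first-round spending by −c·ΔT = −£380.8 billion, contributing k·(−c·ΔT) = (−£380.8 billion) / 0.4424 ≈ −£860.8 billion.
Net ΔY = k(ΔG − c·ΔT) = (+£179.2 billion) / 0.4424 ≈ +£405 billion.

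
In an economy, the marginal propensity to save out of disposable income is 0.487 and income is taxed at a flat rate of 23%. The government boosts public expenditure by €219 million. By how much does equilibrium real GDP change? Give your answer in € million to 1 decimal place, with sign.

+€362.0 million

MPC = 1 − MPS = 1 − 0.487 = 0.513.
Expenditure multiplier = 1/(1 − c(1−t)) = 1/(1 − 0.513×0.77) = 1/0.60499 ≈ 1.653.
ΔY = k × ΔG = (+€219 million) / 0.60499 ≈ +€362 million.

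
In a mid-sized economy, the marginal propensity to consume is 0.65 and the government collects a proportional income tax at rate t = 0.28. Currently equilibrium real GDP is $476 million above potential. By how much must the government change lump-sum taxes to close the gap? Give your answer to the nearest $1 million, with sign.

+$390 million

Spending multiplier = 1/(1 − c(1−t)) = 1/(1 − 0.65×0.72) = 1/0.532 ≈ 1.88.
Tax multiplier = −c·k = −0.65/0.532 ≈ −1.222. Need ΔY = −$476 million, so ΔT = ΔY/(−c·k) = −(−$476 million) × 0.532 / 0.65 ≈ +$390 million.
The government should raise lump-sum taxes by $390 million.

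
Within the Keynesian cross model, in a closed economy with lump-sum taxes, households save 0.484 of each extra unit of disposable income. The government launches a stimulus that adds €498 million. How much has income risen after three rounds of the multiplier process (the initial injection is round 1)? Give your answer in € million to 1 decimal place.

MPC = 1 − MPS = 1 − 0.484 = 0.516.
Round 1 adds ΔG = €498 million; each later round is MPC = 0.516 times the previous.
After 3 rounds: 498 + 256.968 + 132.595488 = ΔG·(1 − c^3)/(1 − c) = 498 × (1 − 0.137388096)/0.484 ≈ €887.6 million.

€887.6 million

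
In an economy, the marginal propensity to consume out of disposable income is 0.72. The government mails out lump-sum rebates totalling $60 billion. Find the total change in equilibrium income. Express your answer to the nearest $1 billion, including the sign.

A lump-sum tax change of −$60 billion shifts disposable income by +$60 billion; first-round consumption changes by −c × ΔT = −0.72 × (−$60 billion) = +$43.2 billion.
Expenditure multiplier = 1/(1 − MPC) = 1/(1 − 0.72) = 1/0.28 ≈ 3.571.
The tax multiplier is −c × k ≈ −2.571, so ΔY = k × (−c·ΔT) = (+$43.2 billion) / 0.28 ≈ +$154 billion.

+$154 billion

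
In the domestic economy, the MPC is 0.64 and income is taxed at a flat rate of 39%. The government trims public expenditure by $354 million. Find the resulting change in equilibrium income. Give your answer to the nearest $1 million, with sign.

−$581 million

Government-spending multiplier = 1/(1 − c(1−t)) = 1/(1 − 0.64×0.61) = 1/0.6096 ≈ 1.64.
ΔY = k × ΔG = (−$354 million) / 0.6096 ≈ −$581 million.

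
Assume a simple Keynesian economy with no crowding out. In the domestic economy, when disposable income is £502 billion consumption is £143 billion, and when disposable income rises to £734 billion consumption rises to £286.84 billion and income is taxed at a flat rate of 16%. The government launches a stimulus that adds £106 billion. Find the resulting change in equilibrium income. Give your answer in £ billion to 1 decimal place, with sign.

+£221.2 billion

MPC = ΔC/ΔYd = (286.84 − 143)/(734 − 502) = 143.84/232 = 0.62.
Government-spending multiplier = 1/(1 − c(1−t)) = 1/(1 − 0.62×0.84) = 1/0.4792 ≈ 2.087.
ΔY = k × ΔG = (+£106 billion) / 0.4792 ≈ +£221.2 billion.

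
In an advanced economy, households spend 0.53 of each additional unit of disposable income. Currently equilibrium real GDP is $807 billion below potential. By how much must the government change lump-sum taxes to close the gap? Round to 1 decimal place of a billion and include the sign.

Spending multiplier = 1/(1 − MPC) = 1/(1 − 0.53) = 1/0.47 ≈ 2.128.
Tax multiplier = −c·k = −0.53/0.47 ≈ −1.128. Need ΔY = +$807 billion, so ΔT = ΔY/(−c·k) = −(+$807 billion) × 0.47 / 0.53 ≈ −$715.6 billion.
The government should cut lump-sum taxes by $715.6 billion.

−$715.6 billion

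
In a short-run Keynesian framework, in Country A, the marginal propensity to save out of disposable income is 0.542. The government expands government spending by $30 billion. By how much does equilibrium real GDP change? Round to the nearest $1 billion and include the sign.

MPC = 1 − MPS = 1 − 0.542 = 0.458.
Government-spending multiplier = 1/(1 − MPC) = 1/(1 − 0.458) = 1/0.542 ≈ 1.845.
ΔY = k × ΔG = (+$30 billion) / 0.542 ≈ +$55 billion.

+$55 billion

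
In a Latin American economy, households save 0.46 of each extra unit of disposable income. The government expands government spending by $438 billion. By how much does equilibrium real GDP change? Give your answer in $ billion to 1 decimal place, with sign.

MPC = 1 − MPS = 1 − 0.46 = 0.54.
Government-spending multiplier = 1/(1 − MPC) = 1/(1 − 0.54) = 1/0.46 ≈ 2.174.
ΔY = k × ΔG = (+$438 billion) / 0.46 ≈ +$952.2 billion.

+$952.2 billion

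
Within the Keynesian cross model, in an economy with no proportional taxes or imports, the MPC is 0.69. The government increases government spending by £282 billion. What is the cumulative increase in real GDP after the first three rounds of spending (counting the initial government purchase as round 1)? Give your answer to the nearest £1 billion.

£611 billion

Round 1 adds ΔG = £282 billion; each later round is MPC = 0.69 times the previous.
After 3 rounds: 282 + 194.58 + 134.2602 = ΔG·(1 − c^3)/(1 − c) = 282 × (1 − 0.328509)/0.31 ≈ £611 billion.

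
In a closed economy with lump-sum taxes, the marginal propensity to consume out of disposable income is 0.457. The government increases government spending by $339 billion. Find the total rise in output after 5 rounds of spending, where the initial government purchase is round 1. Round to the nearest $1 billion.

Round 1 adds ΔG = $339 billion; each later round is MPC = 0.457 times the previous.
After 5 rounds: 339 + 154.923 + 70.799811 + 32.355513627 + 14.786469727539 = ΔG·(1 − c^5)/(1 − c) = 339 × (1 − 0.019933382494057)/0.543 ≈ $612 billion.

$612 billion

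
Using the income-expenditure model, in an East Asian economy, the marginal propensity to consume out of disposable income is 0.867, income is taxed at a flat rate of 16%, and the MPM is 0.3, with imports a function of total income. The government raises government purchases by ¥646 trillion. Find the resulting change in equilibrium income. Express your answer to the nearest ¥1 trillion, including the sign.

+¥1,130 trillion

Government-spending multiplier = 1/(1 − c(1−t) + m) = 1/(1 − 0.867×0.84 + 0.3) = 1/0.57172 ≈ 1.749.
ΔY = k × ΔG = (+¥646 trillion) / 0.57172 ≈ +¥1,130 trillion.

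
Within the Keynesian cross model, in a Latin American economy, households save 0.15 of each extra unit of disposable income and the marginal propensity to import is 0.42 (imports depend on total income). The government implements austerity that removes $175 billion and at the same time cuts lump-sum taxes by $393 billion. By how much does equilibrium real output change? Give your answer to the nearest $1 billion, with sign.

+$279 billion

MPC = 1 − MPS = 1 − 0.15 = 0.85.
Expenditure multiplier = 1/(1 − c + m) = 1/(1 − 0.85 + 0.42) = 1/0.57 ≈ 1.754.
ΔG contributes k·ΔG = (−$175 billion) / 0.57 ≈ −$307 billion.
ΔT of −$393 billion changes first-round spending by −c·ΔT = +$334.05 billion, contributing k·(−c·ΔT) = (+$334.05 billion) / 0.57 ≈ +$586.1 billion.
Net ΔY = k(ΔG − c·ΔT) = (+$159.05 billion) / 0.57 ≈ +$279 billion.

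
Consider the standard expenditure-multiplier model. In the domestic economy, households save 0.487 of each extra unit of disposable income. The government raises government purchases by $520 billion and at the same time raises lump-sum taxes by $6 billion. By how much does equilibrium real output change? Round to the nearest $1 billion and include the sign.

+$1,061 billion

MPC = 1 − MPS = 1 − 0.487 = 0.513.
Expenditure multiplier = 1/(1 − MPC) = 1/(1 − 0.513) = 1/0.487 ≈ 2.053.
ΔG contributes k·ΔG = (+$520 billion) / 0.487 ≈ +$1,067.8 billion.
ΔT of +$6 billion changes first-round spending by −c·ΔT = −$3.078 billion, contributing k·(−c·ΔT) = (−$3.078 billion) / 0.487 ≈ −$6.3 billion.
Net ΔY = k(ΔG − c·ΔT) = (+$516.922 billion) / 0.487 ≈ +$1,061 billion.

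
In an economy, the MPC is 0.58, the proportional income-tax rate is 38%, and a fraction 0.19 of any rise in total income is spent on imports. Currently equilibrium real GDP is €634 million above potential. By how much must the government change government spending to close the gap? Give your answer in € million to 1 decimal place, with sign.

Spending multiplier = 1/(1 − c(1−t) + m) = 1/(1 − 0.58×0.62 + 0.19) = 1/0.8304 ≈ 1.204.
Need ΔY = −€634 million, so ΔG = ΔY/k = (−€634 million) × 0.8304 ≈ −€526.5 million.
The government should cut government spending by €526.5 million.

−€526.5 million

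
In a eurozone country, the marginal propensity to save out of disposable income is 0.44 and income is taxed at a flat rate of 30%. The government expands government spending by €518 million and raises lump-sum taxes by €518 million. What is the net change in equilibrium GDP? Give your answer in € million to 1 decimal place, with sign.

+€374.9 million

MPC = 1 − MPS = 1 − 0.44 = 0.56.
Expenditure multiplier = 1/(1 − c(1−t)) = 1/(1 − 0.56×0.7) = 1/0.608 ≈ 1.645.
ΔG contributes k·ΔG = (+€518 million) / 0.608 ≈ +€852 million.
ΔT of +€518 million changes first-round spending by −c·ΔT = −€290.08 million, contributing k·(−c·ΔT) = (−€290.08 million) / 0.608 ≈ −€477.1 million.
Net ΔY = k(ΔG − c·ΔT) = (+€227.92 million) / 0.608 ≈ +€374.9 million.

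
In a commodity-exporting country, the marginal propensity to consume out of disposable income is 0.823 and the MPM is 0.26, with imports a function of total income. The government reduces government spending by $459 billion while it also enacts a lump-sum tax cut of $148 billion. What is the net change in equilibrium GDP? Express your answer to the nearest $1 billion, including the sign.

Expenditure multiplier = 1/(1 − c + m) = 1/(1 − 0.823 + 0.26) = 1/0.437 ≈ 2.288.
ΔG contributes k·ΔG = (−$459 billion) / 0.437 ≈ −$1,050.3 billion.
ΔT of −$148 billion changes first-round spending by −c·ΔT = +$121.804 billion, contributing k·(−c·ΔT) = (+$121.804 billion) / 0.437 ≈ +$278.7 billion.
Net ΔY = k(ΔG − c·ΔT) = (−$337.196 billion) / 0.437 ≈ −$772 billion.

−$772 billion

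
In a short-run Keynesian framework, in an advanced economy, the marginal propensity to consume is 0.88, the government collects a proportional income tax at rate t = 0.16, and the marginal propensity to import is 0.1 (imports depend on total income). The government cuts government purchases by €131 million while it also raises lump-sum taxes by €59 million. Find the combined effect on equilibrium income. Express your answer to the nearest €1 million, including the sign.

−€507 million

Expenditure multiplier = 1/(1 − c(1−t) + m) = 1/(1 − 0.88×0.84 + 0.1) = 1/0.3608 ≈ 2.772.
ΔG contributes k·ΔG = (−€131 million) / 0.3608 ≈ −€363.1 million.
ΔT of +€59 million changes first-round spending by −c·ΔT = −€51.92 million, contributing k·(−c·ΔT) = (−€51.92 million) / 0.3608 ≈ −€143.9 million.
Net ΔY = k(ΔG − c·ΔT) = (−€182.92 million) / 0.3608 ≈ −€507 million.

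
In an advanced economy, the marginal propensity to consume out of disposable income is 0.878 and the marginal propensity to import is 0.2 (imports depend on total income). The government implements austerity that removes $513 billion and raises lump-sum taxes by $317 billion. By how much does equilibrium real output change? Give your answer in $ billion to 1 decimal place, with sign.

Expenditure multiplier = 1/(1 − c + m) = 1/(1 − 0.878 + 0.2) = 1/0.322 ≈ 3.106.
ΔG contributes k·ΔG = (−$513 billion) / 0.322 ≈ −$1,593.2 billion.
ΔT of +$317 billion changes first-round spending by −c·ΔT = −$278.326 billion, contributing k·(−c·ΔT) = (−$278.326 billion) / 0.322 ≈ −$864.4 billion.
Net ΔY = k(ΔG − c·ΔT) = (−$791.326 billion) / 0.322 ≈ −$2,457.5 billion.

−$2,457.5 billion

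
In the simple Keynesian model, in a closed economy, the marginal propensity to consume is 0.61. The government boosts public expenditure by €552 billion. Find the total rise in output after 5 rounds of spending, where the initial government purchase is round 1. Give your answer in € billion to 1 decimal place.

€1,295.8 billion

Round 1 adds ΔG = €552 billion; each later round is MPC = 0.61 times the previous.
After 5 rounds: 552 + 336.72 + 205.3992 + 125.293512 + 76.42904232 = ΔG·(1 − c^5)/(1 − c) = 552 × (1 − 0.0844596301)/0.39 ≈ €1,295.8 billion.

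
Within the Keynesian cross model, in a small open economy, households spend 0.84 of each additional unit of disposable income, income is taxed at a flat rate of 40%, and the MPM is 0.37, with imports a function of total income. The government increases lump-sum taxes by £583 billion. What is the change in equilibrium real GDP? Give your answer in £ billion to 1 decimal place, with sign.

A lump-sum tax change of +£583 billion shifts disposable income by −£583 billion; first-round consumption changes by −c × ΔT = −0.84 × (+£583 billion) = −£489.72 billion.
Expenditure multiplier = 1/(1 − c(1−t) + m) = 1/(1 − 0.84×0.6 + 0.37) = 1/0.866 ≈ 1.155.
The tax multiplier is −c × k ≈ −0.97, so ΔY = k × (−c·ΔT) = (−£489.72 billion) / 0.866 ≈ −£565.5 billion.

−£565.5 billion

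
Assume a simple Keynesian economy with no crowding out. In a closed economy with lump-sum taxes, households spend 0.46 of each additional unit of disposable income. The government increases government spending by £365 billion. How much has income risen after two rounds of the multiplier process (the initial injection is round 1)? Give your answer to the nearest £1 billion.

Round 1 adds ΔG = £365 billion; each later round is MPC = 0.46 times the previous.
After 2 rounds: 365 + 167.9 = ΔG·(1 − c^2)/(1 − c) = 365 × (1 − 0.2116)/0.54 ≈ £533 billion.

£533 billion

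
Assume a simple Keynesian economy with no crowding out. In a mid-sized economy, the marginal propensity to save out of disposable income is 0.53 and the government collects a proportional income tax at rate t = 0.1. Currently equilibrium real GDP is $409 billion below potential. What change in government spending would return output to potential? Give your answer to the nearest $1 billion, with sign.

+$236 billion

MPC = 1 − MPS = 1 − 0.53 = 0.47.
Spending multiplier = 1/(1 − c(1−t)) = 1/(1 − 0.47×0.9) = 1/0.577 ≈ 1.733.
Need ΔY = +$409 billion, so ΔG = ΔY/k = (+$409 billion) × 0.577 ≈ +$236 billion.
The government should increase government spending by $236 billion.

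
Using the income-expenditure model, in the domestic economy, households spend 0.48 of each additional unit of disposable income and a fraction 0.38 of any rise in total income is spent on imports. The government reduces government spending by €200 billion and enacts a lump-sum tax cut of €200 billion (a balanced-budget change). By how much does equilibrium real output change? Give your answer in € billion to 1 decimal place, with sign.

Expenditure multiplier = 1/(1 − c + m) = 1/(1 − 0.48 + 0.38) = 1/0.9 ≈ 1.111.
ΔG contributes k·ΔG = (−€200 billion) / 0.9 ≈ −€222.2 billion.
ΔT of −€200 billion changes first-round spending by −c·ΔT = +€96 billion, contributing k·(−c·ΔT) = (+€96 billion) / 0.9 ≈ +€106.7 billion.
Net ΔY = k(ΔG − c·ΔT) = (−€104 billion) / 0.9 ≈ −€115.6 billion.

−€115.6 billion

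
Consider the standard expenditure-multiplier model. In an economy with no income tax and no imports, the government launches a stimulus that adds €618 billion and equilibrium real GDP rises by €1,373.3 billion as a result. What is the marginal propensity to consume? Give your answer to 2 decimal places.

Implied spending multiplier k = ΔY/ΔG = 1,373.3/618 ≈ 2.2222.
Since k = 1/(1 − MPC), MPC = 1 − 1/k = 1 − ΔG/ΔY = 1 − 618/1,373.3 ≈ 0.55.

0.55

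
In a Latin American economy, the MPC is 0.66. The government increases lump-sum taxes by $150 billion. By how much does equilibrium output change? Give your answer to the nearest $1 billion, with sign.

−$291 billion

A lump-sum tax change of +$150 billion shifts disposable income by −$150 billion; first-round consumption changes by −c × ΔT = −0.66 × (+$150 billion) = −$99 billion.
Expenditure multiplier = 1/(1 − MPC) = 1/(1 − 0.66) = 1/0.34 ≈ 2.941.
The tax multiplier is −c × k ≈ −1.941, so ΔY = k × (−c·ΔT) = (−$99 billion) / 0.34 ≈ −$291 billion.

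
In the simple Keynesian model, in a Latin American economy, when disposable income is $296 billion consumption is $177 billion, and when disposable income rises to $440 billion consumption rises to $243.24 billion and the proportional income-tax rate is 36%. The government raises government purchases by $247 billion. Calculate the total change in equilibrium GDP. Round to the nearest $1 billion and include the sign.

+$350 billion

MPC = ΔC/ΔYd = (243.24 − 177)/(440 − 296) = 66.24/144 = 0.46.
Spending multiplier = 1/(1 − c(1−t)) = 1/(1 − 0.46×0.64) = 1/0.7056 ≈ 1.417.
ΔY = k × ΔG = (+$247 billion) / 0.7056 ≈ +$350 billion.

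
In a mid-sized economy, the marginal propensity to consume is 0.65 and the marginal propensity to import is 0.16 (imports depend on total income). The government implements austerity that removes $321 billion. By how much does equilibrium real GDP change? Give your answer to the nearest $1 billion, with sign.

Spending multiplier = 1/(1 − c + m) = 1/(1 − 0.65 + 0.16) = 1/0.51 ≈ 1.961.
ΔY = k × ΔG = (−$321 billion) / 0.51 ≈ −$629 billion.

−$629 billion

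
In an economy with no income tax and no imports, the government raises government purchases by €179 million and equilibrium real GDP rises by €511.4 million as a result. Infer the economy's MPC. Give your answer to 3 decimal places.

0.650

Implied spending multiplier k = ΔY/ΔG = 511.4/179 ≈ 2.857.
Since k = 1/(1 − MPC), MPC = 1 − 1/k = 1 − ΔG/ΔY = 1 − 179/511.4 ≈ 0.650.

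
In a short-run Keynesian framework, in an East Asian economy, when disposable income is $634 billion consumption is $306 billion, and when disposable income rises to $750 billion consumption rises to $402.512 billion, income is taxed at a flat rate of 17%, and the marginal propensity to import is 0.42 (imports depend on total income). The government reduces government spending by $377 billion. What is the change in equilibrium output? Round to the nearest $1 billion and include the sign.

MPC = ΔC/ΔYd = (402.512 − 306)/(750 − 634) = 96.512/116 = 0.832.
Expenditure multiplier = 1/(1 − c(1−t) + m) = 1/(1 − 0.832×0.83 + 0.42) = 1/0.72944 ≈ 1.371.
ΔY = k × ΔG = (−$377 billion) / 0.72944 ≈ −$517 billion.

−$517 billion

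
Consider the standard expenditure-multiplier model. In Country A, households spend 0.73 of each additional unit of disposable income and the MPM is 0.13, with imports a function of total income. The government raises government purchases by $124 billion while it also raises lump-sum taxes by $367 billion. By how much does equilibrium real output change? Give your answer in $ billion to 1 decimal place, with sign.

Expenditure multiplier = 1/(1 − c + m) = 1/(1 − 0.73 + 0.13) = 1/0.4 = 2.5.
ΔG contributes k·ΔG = (+$124 billion) / 0.4 = +$310 billion.
ΔT of +$367 billion changes first-round spending by −c·ΔT = −$267.91 billion, contributing k·(−c·ΔT) = (−$267.91 billion) / 0.4 ≈ −$669.8 billion.
Net ΔY = k(ΔG − c·ΔT) = (−$143.91 billion) / 0.4 ≈ −$359.8 billion.

−$359.8 billion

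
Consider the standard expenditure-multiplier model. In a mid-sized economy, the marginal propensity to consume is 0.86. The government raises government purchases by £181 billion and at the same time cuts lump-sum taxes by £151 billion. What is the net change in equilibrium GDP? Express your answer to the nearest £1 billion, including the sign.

Expenditure multiplier = 1/(1 − MPC) = 1/(1 − 0.86) = 1/0.14 ≈ 7.143.
ΔG contributes k·ΔG = (+£181 billion) / 0.14 ≈ +£1,292.9 billion.
ΔT of −£151 billion changes first-round spending by −c·ΔT = +£129.86 billion, contributing k·(−c·ΔT) = (+£129.86 billion) / 0.14 ≈ +£927.6 billion.
Net ΔY = k(ΔG − c·ΔT) = (+£310.86 billion) / 0.14 ≈ +£2,220 billion.

+£2,220 billion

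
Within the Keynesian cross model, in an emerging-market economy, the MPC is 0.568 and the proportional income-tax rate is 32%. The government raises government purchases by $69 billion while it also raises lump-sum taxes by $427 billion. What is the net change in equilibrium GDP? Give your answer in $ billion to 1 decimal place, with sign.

−$282.7 billion

Expenditure multiplier = 1/(1 − c(1−t)) = 1/(1 − 0.568×0.68) = 1/0.61376 ≈ 1.629.
ΔG contributes k·ΔG = (+$69 billion) / 0.61376 ≈ +$112.4 billion.
ΔT of +$427 billion changes first-round spending by −c·ΔT = −$242.536 billion, contributing k·(−c·ΔT) = (−$242.536 billion) / 0.61376 ≈ −$395.2 billion.
Net ΔY = k(ΔG − c·ΔT) = (−$173.536 billion) / 0.61376 ≈ −$282.7 billion.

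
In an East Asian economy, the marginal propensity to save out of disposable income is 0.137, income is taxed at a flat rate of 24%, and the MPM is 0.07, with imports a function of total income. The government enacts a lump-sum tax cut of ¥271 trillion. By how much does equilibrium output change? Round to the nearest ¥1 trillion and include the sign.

MPC = 1 − MPS = 1 − 0.137 = 0.863.
A lump-sum tax change of −¥271 trillion shifts disposable income by +¥271 trillion; first-round consumption changes by −c × ΔT = −0.863 × (−¥271 trillion) = +¥233.873 trillion.
Expenditure multiplier = 1/(1 − c(1−t) + m) = 1/(1 − 0.863×0.76 + 0.07) = 1/0.41412 ≈ 2.415.
The tax multiplier is −c × k ≈ −2.084, so ΔY = k × (−c·ΔT) = (+¥233.873 trillion) / 0.41412 ≈ +¥565 trillion.

+¥565 trillion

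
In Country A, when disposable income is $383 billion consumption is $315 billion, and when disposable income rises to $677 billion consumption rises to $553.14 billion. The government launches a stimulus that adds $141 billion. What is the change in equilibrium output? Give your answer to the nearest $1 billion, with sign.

MPC = ΔC/ΔYd = (553.14 − 315)/(677 − 383) = 238.14/294 = 0.81.
Government-spending multiplier = 1/(1 − MPC) = 1/(1 − 0.81) = 1/0.19 ≈ 5.263.
ΔY = k × ΔG = (+$141 billion) / 0.19 ≈ +$742 billion.

+$742 billion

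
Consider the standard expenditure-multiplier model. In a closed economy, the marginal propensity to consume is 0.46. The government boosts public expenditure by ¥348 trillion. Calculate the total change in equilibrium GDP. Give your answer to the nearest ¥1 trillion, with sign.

+¥644 trillion

Government-spending multiplier = 1/(1 − MPC) = 1/(1 − 0.46) = 1/0.54 ≈ 1.852.
ΔY = k × ΔG = (+¥348 trillion) / 0.54 ≈ +¥644 trillion.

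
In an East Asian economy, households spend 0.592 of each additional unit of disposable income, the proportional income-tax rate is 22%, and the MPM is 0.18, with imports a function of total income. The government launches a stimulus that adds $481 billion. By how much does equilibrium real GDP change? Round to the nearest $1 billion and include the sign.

+$670 billion

Spending multiplier = 1/(1 − c(1−t) + m) = 1/(1 − 0.592×0.78 + 0.18) = 1/0.71824 ≈ 1.392.
ΔY = k × ΔG = (+$481 billion) / 0.71824 ≈ +$670 billion.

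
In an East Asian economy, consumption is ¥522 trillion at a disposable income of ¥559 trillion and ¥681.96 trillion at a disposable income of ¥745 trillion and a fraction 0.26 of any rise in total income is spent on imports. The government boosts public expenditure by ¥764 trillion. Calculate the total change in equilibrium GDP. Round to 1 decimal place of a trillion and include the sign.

MPC = ΔC/ΔYd = (681.96 − 522)/(745 − 559) = 159.96/186 = 0.86.
Expenditure multiplier = 1/(1 − c + m) = 1/(1 − 0.86 + 0.26) = 1/0.4 = 2.5.
ΔY = k × ΔG = (+¥764 trillion) / 0.4 = +¥1,910 trillion.

+¥1,910.0 trillion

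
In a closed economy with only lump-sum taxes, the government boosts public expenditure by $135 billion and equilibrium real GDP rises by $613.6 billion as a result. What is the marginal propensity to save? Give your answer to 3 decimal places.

Implied spending multiplier k = ΔY/ΔG = 613.6/135 ≈ 4.5452.
Since k = 1/(1 − MPC), MPC = 1 − 1/k = 1 − ΔG/ΔY = 1 − 135/613.6 ≈ 0.780.
MPS = 1 − MPC = 0.220.

0.220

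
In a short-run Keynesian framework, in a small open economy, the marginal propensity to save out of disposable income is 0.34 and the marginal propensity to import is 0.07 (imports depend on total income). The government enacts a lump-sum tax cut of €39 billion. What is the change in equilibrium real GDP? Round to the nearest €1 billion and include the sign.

+€63 billion

MPC = 1 − MPS = 1 − 0.34 = 0.66.
A lump-sum tax change of −€39 billion shifts disposable income by +€39 billion; first-round consumption changes by −c × ΔT = −0.66 × (−€39 billion) = +€25.74 billion.
Expenditure multiplier = 1/(1 − c + m) = 1/(1 − 0.66 + 0.07) = 1/0.41 ≈ 2.439.
The tax multiplier is −c × k ≈ −1.61, so ΔY = k × (−c·ΔT) = (+€25.74 billion) / 0.41 ≈ +€63 billion.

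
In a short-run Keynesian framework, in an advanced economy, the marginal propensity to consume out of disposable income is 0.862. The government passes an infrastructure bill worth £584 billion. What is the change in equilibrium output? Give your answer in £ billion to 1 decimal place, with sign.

+£4,231.9 billion

Expenditure multiplier = 1/(1 − MPC) = 1/(1 − 0.862) = 1/0.138 ≈ 7.246.
ΔY = k × ΔG = (+£584 billion) / 0.138 ≈ +£4,231.9 billion.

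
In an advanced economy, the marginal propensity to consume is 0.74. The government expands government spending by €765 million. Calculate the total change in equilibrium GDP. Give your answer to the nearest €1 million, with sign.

+€2,942 million

Expenditure multiplier = 1/(1 − MPC) = 1/(1 − 0.74) = 1/0.26 ≈ 3.846.
ΔY = k × ΔG = (+€765 million) / 0.26 ≈ +€2,942 million.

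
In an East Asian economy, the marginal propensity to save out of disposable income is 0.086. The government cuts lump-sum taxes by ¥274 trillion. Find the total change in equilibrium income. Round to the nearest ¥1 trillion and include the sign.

+¥2,912 trillion

MPC = 1 − MPS = 1 − 0.086 = 0.914.
A lump-sum tax change of −¥274 trillion shifts disposable income by +¥274 trillion; first-round consumption changes by −c × ΔT = −0.914 × (−¥274 trillion) = +¥250.436 trillion.
Expenditure multiplier = 1/(1 − MPC) = 1/(1 − 0.914) = 1/0.086 ≈ 11.628.
The tax multiplier is −c × k ≈ −10.628, so ΔY = k × (−c·ΔT) = (+¥250.436 trillion) / 0.086 ≈ +¥2,912 trillion.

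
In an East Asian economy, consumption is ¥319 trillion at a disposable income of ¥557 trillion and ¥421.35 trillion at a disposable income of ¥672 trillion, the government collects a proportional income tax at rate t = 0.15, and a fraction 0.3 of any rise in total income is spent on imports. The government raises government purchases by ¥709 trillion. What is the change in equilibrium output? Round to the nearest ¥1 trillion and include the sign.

+¥1,305 trillion

MPC = ΔC/ΔYd = (421.35 − 319)/(672 − 557) = 102.35/115 = 0.89.
Government-spending multiplier = 1/(1 − c(1−t) + m) = 1/(1 − 0.89×0.85 + 0.3) = 1/0.5435 ≈ 1.84.
ΔY = k × ΔG = (+¥709 trillion) / 0.5435 ≈ +¥1,305 trillion.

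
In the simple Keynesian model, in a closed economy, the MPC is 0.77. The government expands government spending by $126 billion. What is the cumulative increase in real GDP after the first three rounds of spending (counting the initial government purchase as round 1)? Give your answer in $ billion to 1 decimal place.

Round 1 adds ΔG = $126 billion; each later round is MPC = 0.77 times the previous.
After 3 rounds: 126 + 97.02 + 74.7054 = ΔG·(1 − c^3)/(1 − c) = 126 × (1 − 0.456533)/0.23 ≈ $297.7 billion.

$297.7 billion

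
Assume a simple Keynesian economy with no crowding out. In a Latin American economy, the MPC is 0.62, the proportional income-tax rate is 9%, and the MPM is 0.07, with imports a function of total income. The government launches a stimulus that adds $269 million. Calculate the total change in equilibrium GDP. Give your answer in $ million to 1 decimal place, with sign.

+$531.8 million

Government-spending multiplier = 1/(1 − c(1−t) + m) = 1/(1 − 0.62×0.91 + 0.07) = 1/0.5058 ≈ 1.977.
ΔY = k × ΔG = (+$269 million) / 0.5058 ≈ +$531.8 million.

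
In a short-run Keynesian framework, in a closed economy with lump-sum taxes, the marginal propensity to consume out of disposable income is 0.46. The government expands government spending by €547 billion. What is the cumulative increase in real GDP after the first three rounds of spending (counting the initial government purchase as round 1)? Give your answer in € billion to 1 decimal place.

Round 1 adds ΔG = €547 billion; each later round is MPC = 0.46 times the previous.
After 3 rounds: 547 + 251.62 + 115.7452 = ΔG·(1 − c^3)/(1 − c) = 547 × (1 − 0.097336)/0.54 ≈ €914.4 billion.

€914.4 billion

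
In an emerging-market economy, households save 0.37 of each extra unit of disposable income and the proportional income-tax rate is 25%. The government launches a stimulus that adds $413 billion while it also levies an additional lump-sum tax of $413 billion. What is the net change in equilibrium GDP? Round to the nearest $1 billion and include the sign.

+$290 billion

MPC = 1 − MPS = 1 − 0.37 = 0.63.
Expenditure multiplier = 1/(1 − c(1−t)) = 1/(1 − 0.63×0.75) = 1/0.5275 ≈ 1.896.
ΔG contributes k·ΔG = (+$413 billion) / 0.5275 ≈ +$782.9 billion.
ΔT of +$413 billion changes first-round spending by −c·ΔT = −$260.19 billion, contributing k·(−c·ΔT) = (−$260.19 billion) / 0.5275 ≈ −$493.3 billion.
Net ΔY = k(ΔG − c·ΔT) = (+$152.81 billion) / 0.5275 ≈ +$290 billion.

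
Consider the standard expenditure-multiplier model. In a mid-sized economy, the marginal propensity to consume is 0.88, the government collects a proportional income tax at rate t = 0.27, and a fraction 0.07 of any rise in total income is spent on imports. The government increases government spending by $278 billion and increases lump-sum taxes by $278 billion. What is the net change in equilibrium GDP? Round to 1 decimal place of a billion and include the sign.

Expenditure multiplier = 1/(1 − c(1−t) + m) = 1/(1 − 0.88×0.73 + 0.07) = 1/0.4276 ≈ 2.339.
ΔG contributes k·ΔG = (+$278 billion) / 0.4276 ≈ +$650.1 billion.
ΔT of +$278 billion changes first-round spending by −c·ΔT = −$244.64 billion, contributing k·(−c·ΔT) = (−$244.64 billion) / 0.4276 ≈ −$572.1 billion.
Net ΔY = k(ΔG − c·ΔT) = (+$33.36 billion) / 0.4276 ≈ +$78 billion.

+$78.0 billion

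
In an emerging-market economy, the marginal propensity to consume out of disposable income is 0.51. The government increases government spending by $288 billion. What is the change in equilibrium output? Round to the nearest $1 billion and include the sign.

+$588 billion

Government-spending multiplier = 1/(1 − MPC) = 1/(1 − 0.51) = 1/0.49 ≈ 2.041.
ΔY = k × ΔG = (+$288 billion) / 0.49 ≈ +$588 billion.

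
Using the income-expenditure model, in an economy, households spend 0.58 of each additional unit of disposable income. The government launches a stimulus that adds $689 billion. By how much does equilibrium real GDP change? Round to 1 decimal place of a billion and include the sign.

Expenditure multiplier = 1/(1 − MPC) = 1/(1 − 0.58) = 1/0.42 ≈ 2.381.
ΔY = k × ΔG = (+$689 billion) / 0.42 ≈ +$1,640.5 billion.

+$1,640.5 billion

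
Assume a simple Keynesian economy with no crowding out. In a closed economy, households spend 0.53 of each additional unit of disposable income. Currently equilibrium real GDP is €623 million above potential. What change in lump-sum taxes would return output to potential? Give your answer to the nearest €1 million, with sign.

+€552 million

Spending multiplier = 1/(1 − MPC) = 1/(1 − 0.53) = 1/0.47 ≈ 2.128.
Tax multiplier = −c·k = −0.53/0.47 ≈ −1.128. Need ΔY = −€623 million, so ΔT = ΔY/(−c·k) = −(−€623 million) × 0.47 / 0.53 ≈ +€552 million.
The government should raise lump-sum taxes by €552 million.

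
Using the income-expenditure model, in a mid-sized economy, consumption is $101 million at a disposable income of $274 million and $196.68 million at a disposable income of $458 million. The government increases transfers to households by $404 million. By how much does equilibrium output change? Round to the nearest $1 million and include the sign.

MPC = ΔC/ΔYd = (196.68 − 101)/(458 − 274) = 95.68/184 = 0.52.
The transfer change shifts disposable income by +$404 million, so first-round consumption changes by c·ΔTR = 0.52 × (+$404 million) = +$210.08 million.
Expenditure multiplier = 1/(1 − MPC) = 1/(1 − 0.52) = 1/0.48 ≈ 2.083.
The transfer multiplier is c × k ≈ 1.083, so ΔY = k × (c·ΔTR) = (+$210.08 million) / 0.48 ≈ +$438 million.

+$438 million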